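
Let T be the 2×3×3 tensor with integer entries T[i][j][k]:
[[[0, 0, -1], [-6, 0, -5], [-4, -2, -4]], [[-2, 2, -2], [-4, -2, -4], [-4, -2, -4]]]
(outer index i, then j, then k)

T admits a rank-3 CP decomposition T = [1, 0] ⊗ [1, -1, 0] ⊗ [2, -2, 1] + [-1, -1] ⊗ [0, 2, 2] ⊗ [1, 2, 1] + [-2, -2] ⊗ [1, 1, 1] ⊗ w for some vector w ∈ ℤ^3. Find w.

Subtract the known terms from T to get the rank-1 residual R = [-2, -2] ⊗ [1, 1, 1] ⊗ w, so R[i,j,k] = a[i]·b[j]·w[k]. Pick indices with nonzero a[0]·b[0] = (-2)·(1) = -2. Only the fibre through (0,0,·) is needed: R[0,0,:] = T[0,0,:] − Σₗ aₗ[0]bₗ[0]cₗ = [0, 0, -1] − (1)·(1)·[2, -2, 1] − (-1)·(0)·[1, 2, 1] = [-2, 2, -2]. Then w[k] = R[0,0,k] / -2 for each k, giving w = [-2, 2, -2] / -2 = [1, -1, 1].

w = [1, -1, 1]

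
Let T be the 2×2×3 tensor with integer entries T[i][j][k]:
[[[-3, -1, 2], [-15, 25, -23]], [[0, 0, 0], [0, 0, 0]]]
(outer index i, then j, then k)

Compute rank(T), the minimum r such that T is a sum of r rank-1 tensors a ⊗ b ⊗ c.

2

Lower bound: the mode-2 unfolding of T (rows indexed by j, columns by (i,k) = (0,0), (0,1), (0,2), (1,0), (1,1), (1,2)) is [[-3, -1, 2, 0, 0, 0], [-15, 25, -23, 0, 0, 0]].
There the 2×2 minor on rows j ∈ {0, 1}, columns (i,k) ∈ {(0,0), (0,1)} is det [[-3, -1], [-15, 25]] = -90 ≠ 0, so this unfolding has rank ≥ 2; CP rank is at least every unfolding rank, so rank(T) ≥ 2. (Unfolding ranks only ever bound the CP rank from below — rank(T) can be strictly larger than all of them — so the matching upper bound has to come from an explicit 2-term decomposition.)
Upper bound — finding two terms. Every mode-1 slice of T is a multiple of one matrix: T[i,:,:] = a[i]·M with a = (1, 0) and M = [[-3, -1, 2], [-15, 25, -23]] (rows indexed by j, columns by k). So it suffices to write M as a sum of two rank-1 matrices.
Splitting M by its rows (j = 0, 1), M = (1, 0)(-3, -1, 2)ᵀ + (0, 1)(-15, 25, -23)ᵀ.
Hence T = (1, 0) ⊗ (1, 0) ⊗ (-3, -1, 2) + (1, 0) ⊗ (0, 1) ⊗ (-15, 25, -23), so rank(T) ≤ 2.
These bounds meet, so rank(T) = 2.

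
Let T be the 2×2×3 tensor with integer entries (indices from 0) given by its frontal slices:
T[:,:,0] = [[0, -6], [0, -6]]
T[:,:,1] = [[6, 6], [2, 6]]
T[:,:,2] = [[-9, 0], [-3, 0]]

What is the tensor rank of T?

2

Lower bound: the mode-3 unfolding of T (rows indexed by k, columns by (i,j) = (0,0), (0,1), (1,0), (1,1)) is [[0, -6, 0, -6], [6, 6, 2, 6], [-9, 0, -3, 0]].
There the 2×2 minor on rows k ∈ {0, 1}, columns (i,j) ∈ {(0,0), (0,1)} is det [[0, -6], [6, 6]] = 36 ≠ 0, so this unfolding has rank ≥ 2; CP rank is at least every unfolding rank, so rank(T) ≥ 2. (Flattening ranks never certify an upper bound on CP rank; for that we must actually write T with 2 rank-1 terms.)
Upper bound — finding two terms. Write S_k = T[:,:,k] for the frontal slices: S₀ = [[0, -6], [0, -6]], S₁ = [[6, 6], [2, 6]], S₂ = [[-9, 0], [-3, 0]].
If T = a₁ ∘ b₁ ∘ c₁ + a₂ ∘ b₂ ∘ c₂ then each S_k = c₁[k]·a₁b₁ᵀ + c₂[k]·a₂b₂ᵀ. S₀ and S₁ are linearly independent, so a₁b₁ᵀ and a₂b₂ᵀ must span the same plane of matrices: they are the rank-1 matrices of the form x·S₀ + y·S₁.
det(x·S₀ + y·S₁) is −24·xy + 24·y² = (-24)·(x − y)(y), vanishing at (x:y) = (1:1) and (1:0).
M₁ = S₀ + S₁ = [[6, 0], [2, 0]] = 2·(3, 1)(1, 0)ᵀ and M₂ = S₀ = [[0, -6], [0, -6]] = (-6)·(1, 1)(0, 1)ᵀ, so take a₁ = (3, 1), b₁ = (1, 0), a₂ = (1, 1), b₂ = (0, 1).
Each slice is an integer combination of E₁ = a₁b₁ᵀ and E₂ = a₂b₂ᵀ: S₀ = −6·E₂, S₁ = 2·E₁ + 6·E₂, S₂ = −3·E₁; reading off coefficients, c₁ = (0, 2, -3) and c₂ = (-6, 6, 0).
Hence T = (3, 1) ∘ (1, 0) ∘ (0, 2, -3) + (1, 1) ∘ (0, 1) ∘ (-6, 6, 0), so rank(T) ≤ 2.
These bounds meet, so rank(T) = 2.
Check entry T[0,1,2] = 0: (3)·(0)·(-3) + (1)·(1)·(0) = 0.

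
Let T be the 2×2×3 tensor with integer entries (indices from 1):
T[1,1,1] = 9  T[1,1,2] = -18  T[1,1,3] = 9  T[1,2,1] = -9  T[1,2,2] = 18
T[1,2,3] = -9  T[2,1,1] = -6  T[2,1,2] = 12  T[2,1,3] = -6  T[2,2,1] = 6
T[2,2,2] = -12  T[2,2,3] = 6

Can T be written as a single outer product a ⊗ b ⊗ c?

If T = a ⊗ b ⊗ c then every fibre of T is a multiple of the corresponding factor, so read the factors off the fibres through the nonzero entry T[1,1,1] = 9.
The mode-1 fibre T[:,1,1] = [9, -6] gives a = [3, -2] (primitive direction); the mode-2 fibre T[1,:,1] = [9, -9] gives b = [1, -1]; then c[k] = T[1,1,k] / (a[1]·b[1]) = [9, -18, 9] / 3 = [3, -6, 3].
Expanding [3, -2] ⊗ [1, -1] ⊗ [3, -6, 3] reproduces all 12 entries of T, so T = [3, -2] ⊗ [1, -1] ⊗ [3, -6, 3] and rank(T) ≤ 1.
Equivalently every frontal slice T[:,:,k] is c[k] times the rank-1 matrix [3, -2] ⊗ [1, -1]. So T has rank 1 (it is nonzero).

Yes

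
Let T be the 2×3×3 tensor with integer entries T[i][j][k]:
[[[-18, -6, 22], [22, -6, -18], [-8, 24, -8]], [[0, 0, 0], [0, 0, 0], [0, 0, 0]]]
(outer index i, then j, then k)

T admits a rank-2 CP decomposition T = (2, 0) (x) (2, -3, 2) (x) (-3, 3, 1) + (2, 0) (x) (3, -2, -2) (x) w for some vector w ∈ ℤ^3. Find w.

Subtract the known terms from T to get the rank-1 residual R = (2, 0) (x) (3, -2, -2) (x) w, so R[i,j,k] = a[i]·b[j]·w[k]. Pick indices with nonzero a[0]·b[0] = (2)·(3) = 6. Only the fibre through (0,0,·) is needed: R[0,0,:] = T[0,0,:] − Σₗ aₗ[0]bₗ[0]cₗ = [-18, -6, 22] − (2)·(2)·(-3, 3, 1) = [-6, -18, 18]. Then w[k] = R[0,0,k] / 6 for each k, giving w = [-6, -18, 18] / 6 = (-1, -3, 3).

w = (-1, -3, 3)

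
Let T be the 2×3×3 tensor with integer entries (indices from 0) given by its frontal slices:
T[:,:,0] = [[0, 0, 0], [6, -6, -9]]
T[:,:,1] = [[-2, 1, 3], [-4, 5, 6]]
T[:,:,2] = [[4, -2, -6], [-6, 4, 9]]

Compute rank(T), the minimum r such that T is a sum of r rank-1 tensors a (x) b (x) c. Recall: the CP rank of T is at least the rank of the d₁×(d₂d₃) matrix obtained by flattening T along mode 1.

Lower bound: the mode-3 unfolding of T (rows indexed by k, columns by (i,j) = (0,0), (0,1), (0,2), (1,0), (1,1), (1,2)) is [[0, 0, 0, 6, -6, -9], [-2, 1, 3, -4, 5, 6], [4, -2, -6, -6, 4, 9]].
There the 2×2 minor on rows k ∈ {0, 1}, columns (i,j) ∈ {(0,0), (1,0)} is det [[0, 6], [-2, -4]] = 12 ≠ 0, so this unfolding has rank ≥ 2; CP rank is at least every unfolding rank, so rank(T) ≥ 2. (This is only a lower bound: in general the CP rank may exceed every unfolding rank, so we still need to exhibit 2 rank-1 terms summing to T.)
Upper bound — finding two terms. Write S_k = T[:,:,k] for the frontal slices: S₀ = [[0, 0, 0], [6, -6, -9]], S₁ = [[-2, 1, 3], [-4, 5, 6]], S₂ = [[4, -2, -6], [-6, 4, 9]].
If T = a₁ (x) b₁ (x) c₁ + a₂ (x) b₂ (x) c₂ then each S_k = c₁[k]·a₁b₁ᵀ + c₂[k]·a₂b₂ᵀ. S₀ and S₁ are linearly independent, so a₁b₁ᵀ and a₂b₂ᵀ must span the same plane of matrices: they are the rank-1 matrices of the form x·S₀ + y·S₁.
The 2×2 minor of x·S₀ + y·S₁ on rows {0,1}, columns {0,1} is 6·xy − 6·y² = 6·(x − y)(y), vanishing at (x:y) = (1:1) and (1:0).
M₁ = S₀ + S₁ = [[-2, 1, 3], [2, -1, -3]] = −[1, -1][2, -1, -3]ᵀ and M₂ = S₀ = [[0, 0, 0], [6, -6, -9]] = 3·[0, 1][2, -2, -3]ᵀ, so take a₁ = [1, -1], b₁ = [2, -1, -3], a₂ = [0, 1], b₂ = [2, -2, -3].
Each slice is an integer combination of E₁ = a₁b₁ᵀ and E₂ = a₂b₂ᵀ: S₀ = 3·E₂, S₁ = −E₁ − 3·E₂, S₂ = 2·E₁ − E₂; reading off coefficients, c₁ = [0, -1, 2] and c₂ = [3, -3, -1].
Hence T = [1, -1] (x) [2, -1, -3] (x) [0, -1, 2] + [0, 1] (x) [2, -2, -3] (x) [3, -3, -1], so rank(T) ≤ 2.
These bounds meet, so rank(T) = 2.

2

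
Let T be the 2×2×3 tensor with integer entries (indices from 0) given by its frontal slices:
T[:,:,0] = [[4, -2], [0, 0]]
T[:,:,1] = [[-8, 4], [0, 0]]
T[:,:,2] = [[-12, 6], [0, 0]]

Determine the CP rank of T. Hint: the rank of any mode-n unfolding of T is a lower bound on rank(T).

1

Lower bound: T ≠ 0 (e.g. T[0,0,0] = 4), so rank(T) ≥ 1.
Upper bound: if T = a (x) b (x) c then every fibre of T is a multiple of the corresponding factor, so read the factors off the fibres through the nonzero entry T[0,0,0] = 4.
The mode-1 fibre T[:,0,0] = [4, 0] gives a = [1, 0] (primitive direction); the mode-2 fibre T[0,:,0] = [4, -2] gives b = [2, -1]; then c[k] = T[0,0,k] / (a[0]·b[0]) = [4, -8, -12] / 2 = [2, -4, -6].
Expanding [1, 0] (x) [2, -1] (x) [2, -4, -6] reproduces all 12 entries of T, so T = [1, 0] (x) [2, -1] (x) [2, -4, -6] and rank(T) ≤ 1.
These bounds meet, so rank(T) = 1.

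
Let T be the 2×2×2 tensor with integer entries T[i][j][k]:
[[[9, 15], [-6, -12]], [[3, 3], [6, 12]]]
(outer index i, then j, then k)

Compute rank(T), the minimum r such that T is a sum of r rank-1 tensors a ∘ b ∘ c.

2

Lower bound: the mode-2 unfolding of T (rows indexed by j, columns by (i,k) = (0,0), (0,1), (1,0), (1,1)) is [[9, 15, 3, 3], [-6, -12, 6, 12]].
There the 2×2 minor on rows j ∈ {0, 1}, columns (i,k) ∈ {(0,0), (0,1)} is det [[9, 15], [-6, -12]] = -18 ≠ 0, so this unfolding has rank ≥ 2; CP rank is at least every unfolding rank, so rank(T) ≥ 2. (Unfolding ranks only ever bound the CP rank from below — rank(T) can be strictly larger than all of them — so the matching upper bound has to come from an explicit 2-term decomposition.)
Upper bound — finding two terms. Write S_k = T[:,:,k] for the frontal slices: S₀ = [[9, -6], [3, 6]], S₁ = [[15, -12], [3, 12]].
If T = a₁ ∘ b₁ ∘ c₁ + a₂ ∘ b₂ ∘ c₂ then each S_k = c₁[k]·a₁b₁ᵀ + c₂[k]·a₂b₂ᵀ. S₀ and S₁ are linearly independent, so a₁b₁ᵀ and a₂b₂ᵀ must span the same plane of matrices: they are the rank-1 matrices of the form x·S₀ + y·S₁.
det(x·S₀ + y·S₁) is 72·x² + 252·xy + 216·y² = 36·(2·x + 3·y)(x + 2·y), vanishing at (x:y) = (3:-2) and (2:-1).
M₁ = 3·S₀ − 2·S₁ = [[-3, 6], [3, -6]] = (-3)·[1, -1][1, -2]ᵀ and M₂ = 2·S₀ − S₁ = [[3, 0], [3, 0]] = 3·[1, 1][1, 0]ᵀ, so take a₁ = [1, -1], b₁ = [1, -2], a₂ = [1, 1], b₂ = [1, 0].
Each slice is an integer combination of E₁ = a₁b₁ᵀ and E₂ = a₂b₂ᵀ: S₀ = 3·E₁ + 6·E₂, S₁ = 6·E₁ + 9·E₂; reading off coefficients, c₁ = [3, 6] and c₂ = [6, 9].
Hence T = [1, -1] ∘ [1, -2] ∘ [3, 6] + [1, 1] ∘ [1, 0] ∘ [6, 9], so rank(T) ≤ 2.
These bounds meet, so rank(T) = 2.
Check entry T[0,0,1] = 15: (1)·(1)·(6) + (1)·(1)·(9) = 15.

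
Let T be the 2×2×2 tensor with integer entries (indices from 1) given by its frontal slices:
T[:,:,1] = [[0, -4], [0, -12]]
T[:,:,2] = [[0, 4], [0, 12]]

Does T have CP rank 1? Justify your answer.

If T = a ⊗ b ⊗ c then every fibre of T is a multiple of the corresponding factor, so read the factors off the fibres through the nonzero entry T[1,2,1] = -4.
The mode-1 fibre T[:,2,1] = [-4, -12] gives a = [1, 3] (primitive direction); the mode-2 fibre T[1,:,1] = [0, -4] gives b = [0, 1]; then c[k] = T[1,2,k] / (a[1]·b[2]) = [-4, 4] / 1 = [-4, 4].
Expanding [1, 3] ⊗ [0, 1] ⊗ [-4, 4] reproduces all 8 entries of T, so T = [1, 3] ⊗ [0, 1] ⊗ [-4, 4] and rank(T) ≤ 1.
Equivalently every frontal slice T[:,:,k] is c[k] times the rank-1 matrix [1, 3] ⊗ [0, 1]. So T has rank 1 (it is nonzero).

Yes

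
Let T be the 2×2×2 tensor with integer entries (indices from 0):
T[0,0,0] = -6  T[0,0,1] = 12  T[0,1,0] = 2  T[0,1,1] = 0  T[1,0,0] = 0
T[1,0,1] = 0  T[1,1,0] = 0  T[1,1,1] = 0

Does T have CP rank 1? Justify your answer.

The mode-3 unfolding of T (rows indexed by k, columns by (i,j) = (0,0), (0,1), (1,0), (1,1)) is [[-6, 2, 0, 0], [12, 0, 0, 0]].
There the 2×2 minor on rows k ∈ {0, 1}, columns (i,j) ∈ {(0,0), (0,1)} is det [[-6, 2], [12, 0]] = -24 ≠ 0, so this unfolding has rank ≥ 2; CP rank is at least every unfolding rank, so rank(T) ≥ 2.
In particular rank(T) ≥ 2 > 1, so T is not rank-1.

No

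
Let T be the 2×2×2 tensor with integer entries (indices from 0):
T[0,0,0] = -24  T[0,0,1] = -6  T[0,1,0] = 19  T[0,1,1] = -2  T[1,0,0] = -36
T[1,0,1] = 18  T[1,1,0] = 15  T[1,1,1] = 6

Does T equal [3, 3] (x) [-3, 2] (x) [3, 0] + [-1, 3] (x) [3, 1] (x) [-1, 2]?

Yes

Reconstruct entrywise from the claimed factors. For example, T[0,1,0] = 19 and Σₗ aₗ[0]bₗ[1]cₗ[0] = (3)·(2)·(3) + (-1)·(1)·(-1) = 19; checking all 8 entries, every one matches. The claim holds.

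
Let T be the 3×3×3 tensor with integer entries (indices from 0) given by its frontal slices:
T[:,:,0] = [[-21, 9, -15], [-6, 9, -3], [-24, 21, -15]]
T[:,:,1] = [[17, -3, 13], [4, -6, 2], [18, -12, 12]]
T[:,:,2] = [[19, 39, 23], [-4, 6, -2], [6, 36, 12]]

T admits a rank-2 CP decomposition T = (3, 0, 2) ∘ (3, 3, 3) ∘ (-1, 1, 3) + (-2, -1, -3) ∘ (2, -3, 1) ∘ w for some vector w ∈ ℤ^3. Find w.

Subtract the known terms from T to get the rank-1 residual R = (-2, -1, -3) ∘ (2, -3, 1) ∘ w, so R[i,j,k] = a[i]·b[j]·w[k]. Pick indices with nonzero a[0]·b[0] = (-2)·(2) = -4. Only the fibre through (0,0,·) is needed: R[0,0,:] = T[0,0,:] − Σₗ aₗ[0]bₗ[0]cₗ = [-21, 17, 19] − (3)·(3)·(-1, 1, 3) = [-12, 8, -8]. Then w[k] = R[0,0,k] / -4 for each k, giving w = [-12, 8, -8] / -4 = (3, -2, 2).

w = (3, -2, 2)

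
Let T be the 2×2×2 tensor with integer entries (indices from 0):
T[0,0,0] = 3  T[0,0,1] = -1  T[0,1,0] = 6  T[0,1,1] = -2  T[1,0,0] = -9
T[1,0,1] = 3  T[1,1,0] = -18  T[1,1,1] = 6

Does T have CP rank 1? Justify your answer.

If T = a ∘ b ∘ c then every fibre of T is a multiple of the corresponding factor, so read the factors off the fibres through the nonzero entry T[0,0,0] = 3.
The mode-1 fibre T[:,0,0] = [3, -9] gives a = [1, -3] (primitive direction); the mode-2 fibre T[0,:,0] = [3, 6] gives b = [1, 2]; then c[k] = T[0,0,k] / (a[0]·b[0]) = [3, -1] / 1 = [3, -1].
Expanding [1, -3] ∘ [1, 2] ∘ [3, -1] reproduces all 8 entries of T, so T = [1, -3] ∘ [1, 2] ∘ [3, -1] and rank(T) ≤ 1.
Equivalently every frontal slice T[:,:,k] is c[k] times the rank-1 matrix [1, -3] ∘ [1, 2]. So T has rank 1 (it is nonzero).

Yes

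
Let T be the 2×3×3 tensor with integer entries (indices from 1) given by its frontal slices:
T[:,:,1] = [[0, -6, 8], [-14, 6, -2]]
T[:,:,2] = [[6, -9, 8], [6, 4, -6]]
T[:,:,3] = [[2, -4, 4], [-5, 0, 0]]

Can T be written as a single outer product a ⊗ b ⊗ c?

No

The mode-3 unfolding of T (rows indexed by k, columns by (i,j) = (1,1), (1,2), (1,3), (2,1), (2,2), (2,3)) is [[0, -6, 8, -14, 6, -2], [6, -9, 8, 6, 4, -6], [2, -4, 4, -5, 0, 0]].
There the 3×3 minor on rows k ∈ {1, 2, 3}, columns (i,j) ∈ {(1,1), (1,2), (2,1)} is det [[0, -6, -14], [6, -9, 6], [2, -4, -5]] = -168 ≠ 0, so this unfolding has rank ≥ 3; CP rank is at least every unfolding rank, so rank(T) ≥ 3.
In particular rank(T) ≥ 3 > 1, so T is not rank-1.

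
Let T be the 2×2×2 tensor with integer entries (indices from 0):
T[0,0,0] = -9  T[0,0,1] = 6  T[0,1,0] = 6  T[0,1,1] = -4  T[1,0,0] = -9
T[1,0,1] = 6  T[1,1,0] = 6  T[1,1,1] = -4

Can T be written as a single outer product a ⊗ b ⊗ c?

Yes

If T = a ⊗ b ⊗ c then every fibre of T is a multiple of the corresponding factor, so read the factors off the fibres through the nonzero entry T[0,0,0] = -9.
The mode-1 fibre T[:,0,0] = [-9, -9] gives a = [1, 1] (primitive direction); the mode-2 fibre T[0,:,0] = [-9, 6] gives b = [3, -2]; then c[k] = T[0,0,k] / (a[0]·b[0]) = [-9, 6] / 3 = [-3, 2].
Expanding [1, 1] ⊗ [3, -2] ⊗ [-3, 2] reproduces all 8 entries of T, so T = [1, 1] ⊗ [3, -2] ⊗ [-3, 2] and rank(T) ≤ 1.
Equivalently every frontal slice T[:,:,k] is c[k] times the rank-1 matrix [1, 1] ⊗ [3, -2]. So T has rank 1 (it is nonzero).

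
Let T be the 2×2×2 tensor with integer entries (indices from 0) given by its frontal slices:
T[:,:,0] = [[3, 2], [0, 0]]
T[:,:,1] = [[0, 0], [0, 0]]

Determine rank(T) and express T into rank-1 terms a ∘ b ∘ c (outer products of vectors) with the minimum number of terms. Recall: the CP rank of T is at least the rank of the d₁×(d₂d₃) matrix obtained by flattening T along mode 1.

Lower bound: T ≠ 0 (e.g. T[0,0,0] = 3), so rank(T) ≥ 1.
Upper bound: the mode-1 fibre T[:,0,0] = [3, 0] gives a = [1, 0] (primitive direction); the mode-2 fibre T[0,:,0] = [3, 2] gives b = [3, 2]; then c[k] = T[0,0,k] / (a[0]·b[0]) = [3, 0] / 3 = [1, 0].
Expanding [1, 0] ∘ [3, 2] ∘ [1, 0] reproduces all 8 entries of T, so T = [1, 0] ∘ [3, 2] ∘ [1, 0] and rank(T) ≤ 1.
These bounds meet, so rank(T) = 1.

rank(T) = 1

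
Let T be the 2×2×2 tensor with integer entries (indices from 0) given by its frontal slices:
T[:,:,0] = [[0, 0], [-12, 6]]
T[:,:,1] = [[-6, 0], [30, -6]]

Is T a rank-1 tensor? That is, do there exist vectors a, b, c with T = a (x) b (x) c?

No

The mode-3 unfolding of T (rows indexed by k, columns by (i,j) = (0,0), (0,1), (1,0), (1,1)) is [[0, 0, -12, 6], [-6, 0, 30, -6]].
There the 2×2 minor on rows k ∈ {0, 1}, columns (i,j) ∈ {(0,0), (1,0)} is det [[0, -12], [-6, 30]] = -72 ≠ 0, so this unfolding has rank ≥ 2; CP rank is at least every unfolding rank, so rank(T) ≥ 2.
In particular rank(T) ≥ 2 > 1, so T is not rank-1.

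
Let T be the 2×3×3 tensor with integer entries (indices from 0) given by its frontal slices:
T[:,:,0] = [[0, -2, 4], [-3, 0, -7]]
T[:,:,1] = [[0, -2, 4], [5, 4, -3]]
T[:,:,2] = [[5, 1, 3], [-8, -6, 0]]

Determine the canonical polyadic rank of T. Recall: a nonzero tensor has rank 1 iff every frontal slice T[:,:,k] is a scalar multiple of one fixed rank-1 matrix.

3

Lower bound: in the mode-2 unfolding of T (rows indexed by j, columns by (i,k)) the 3×3 minor on rows j ∈ {0, 1, 2}, columns (i,k) ∈ {(0,0), (0,2), (1,0)} is det [[0, 5, -3], [-2, 1, 0], [4, 3, -7]] = -40 ≠ 0, so that unfolding has rank ≥ 3 and hence rank(T) ≥ 3 (CP rank is at least every unfolding rank, though it can be larger).
Upper bound: T is a sum of 3 rank-1 terms, T = [0, 1] ⊗ [2, 1, 1] ⊗ [-4, 0, -4] + [1, -2] ⊗ [1, 1, -1] ⊗ [-2, -2, 1] + [2, 1] ⊗ [1, 0, 1] ⊗ [1, 1, 2] (one valid choice — decompositions are not unique — normalised so each a, b is primitive with positive first nonzero entry; check it by expanding all entries), so rank(T) ≤ 3.
These bounds meet, so rank(T) = 3.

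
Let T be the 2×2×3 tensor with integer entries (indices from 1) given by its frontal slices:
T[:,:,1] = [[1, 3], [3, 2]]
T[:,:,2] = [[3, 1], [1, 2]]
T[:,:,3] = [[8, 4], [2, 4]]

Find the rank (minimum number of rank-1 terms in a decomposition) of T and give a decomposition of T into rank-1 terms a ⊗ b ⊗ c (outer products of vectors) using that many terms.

rank(T) = 3

Lower bound: the mode-3 unfolding of T (rows indexed by k, columns by (i,j) = (1,1), (1,2), (2,1), (2,2)) is [[1, 3, 3, 2], [3, 1, 1, 2], [8, 4, 2, 4]].
There the 3×3 minor on rows k ∈ {1, 2, 3}, columns (i,j) ∈ {(1,1), (1,2), (2,1)} is det [[1, 3, 3], [3, 1, 1], [8, 4, 2]] = 16 ≠ 0, so this unfolding has rank ≥ 3; CP rank is at least every unfolding rank, so rank(T) ≥ 3. (Unfolding ranks only ever bound the CP rank from below — rank(T) can be strictly larger than all of them — so the matching upper bound has to come from an explicit 3-term decomposition.)
Upper bound: T is a sum of 3 rank-1 terms, T = [1, 1] ⊗ [1, 1] ⊗ [4, 0, 4] + [1, 2] ⊗ [1, 1] ⊗ [-1, 1, 0] + [2, -1] ⊗ [1, 0] ⊗ [-1, 1, 2] (written with every a and b primitive with positive leading entry and the scale carried by c; CP decompositions are not unique, and this one is verified by expanding entrywise), so rank(T) ≤ 3.
These bounds meet, so rank(T) = 3.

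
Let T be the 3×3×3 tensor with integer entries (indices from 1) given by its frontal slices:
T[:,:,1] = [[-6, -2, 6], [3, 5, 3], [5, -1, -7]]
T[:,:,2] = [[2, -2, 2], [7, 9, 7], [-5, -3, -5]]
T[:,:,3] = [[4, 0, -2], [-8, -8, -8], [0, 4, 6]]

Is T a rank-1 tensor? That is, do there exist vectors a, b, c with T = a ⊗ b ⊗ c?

The mode-2 unfolding of T (rows indexed by j, columns by (i,k) = (1,1), (1,2), (1,3), (2,1), (2,2), (2,3), (3,1), (3,2), (3,3)) is [[-6, 2, 4, 3, 7, -8, 5, -5, 0], [-2, -2, 0, 5, 9, -8, -1, -3, 4], [6, 2, -2, 3, 7, -8, -7, -5, 6]].
There the 3×3 minor on rows j ∈ {1, 2, 3}, columns (i,k) ∈ {(1,1), (1,2), (2,1)} is det [[-6, 2, 3], [-2, -2, 5], [6, 2, 3]] = 192 ≠ 0, so this unfolding has rank ≥ 3; CP rank is at least every unfolding rank, so rank(T) ≥ 3.
In particular rank(T) ≥ 3 > 1, so T is not rank-1.

No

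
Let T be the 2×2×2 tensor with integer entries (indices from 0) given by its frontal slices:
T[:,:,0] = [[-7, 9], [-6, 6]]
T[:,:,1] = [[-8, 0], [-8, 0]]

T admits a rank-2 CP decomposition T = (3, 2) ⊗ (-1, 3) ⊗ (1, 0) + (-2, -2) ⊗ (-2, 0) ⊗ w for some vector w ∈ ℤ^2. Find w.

w = (-1, -2)

Subtract the known terms from T to get the rank-1 residual R = (-2, -2) ⊗ (-2, 0) ⊗ w, so R[i,j,k] = a[i]·b[j]·w[k]. Pick indices with nonzero a[0]·b[0] = (-2)·(-2) = 4. Only the fibre through (0,0,·) is needed: R[0,0,:] = T[0,0,:] − Σₗ aₗ[0]bₗ[0]cₗ = [-7, -8] − (3)·(-1)·(1, 0) = [-4, -8]. Then w[k] = R[0,0,k] / 4 for each k, giving w = [-4, -8] / 4 = (-1, -2).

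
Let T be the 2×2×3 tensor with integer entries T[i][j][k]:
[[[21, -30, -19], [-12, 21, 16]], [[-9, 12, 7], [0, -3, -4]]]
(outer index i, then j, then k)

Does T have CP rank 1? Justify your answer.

No

The mode-3 unfolding of T (rows indexed by k, columns by (i,j) = (0,0), (0,1), (1,0), (1,1)) is [[21, -12, -9, 0], [-30, 21, 12, -3], [-19, 16, 7, -4]].
There the 2×2 minor on rows k ∈ {0, 1}, columns (i,j) ∈ {(0,0), (0,1)} is det [[21, -12], [-30, 21]] = 81 ≠ 0, so this unfolding has rank ≥ 2; CP rank is at least every unfolding rank, so rank(T) ≥ 2.
In particular rank(T) ≥ 2 > 1, so T is not rank-1.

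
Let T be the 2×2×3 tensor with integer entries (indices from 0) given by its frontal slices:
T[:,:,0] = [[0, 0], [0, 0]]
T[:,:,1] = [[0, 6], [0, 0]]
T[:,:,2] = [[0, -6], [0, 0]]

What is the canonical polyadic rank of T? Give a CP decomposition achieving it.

Lower bound: T ≠ 0 (e.g. T[0,1,1] = 6), so rank(T) ≥ 1.
Upper bound: if T = a ⊗ b ⊗ c then every fibre of T is a multiple of the corresponding factor, so read the factors off the fibres through the nonzero entry T[0,1,1] = 6.
The mode-1 fibre T[:,1,1] = [6, 0] gives a = (1, 0) (primitive direction); the mode-2 fibre T[0,:,1] = [0, 6] gives b = (0, 1); then c[k] = T[0,1,k] / (a[0]·b[1]) = [0, 6, -6] / 1 = (0, 6, -6).
Expanding (1, 0) ⊗ (0, 1) ⊗ (0, 6, -6) reproduces all 12 entries of T, so T = (1, 0) ⊗ (0, 1) ⊗ (0, 6, -6) and rank(T) ≤ 1.
These bounds meet, so rank(T) = 1.
Check entry T[1,0,0] = 0: (0)·(0)·(0) = 0.

rank(T) = 1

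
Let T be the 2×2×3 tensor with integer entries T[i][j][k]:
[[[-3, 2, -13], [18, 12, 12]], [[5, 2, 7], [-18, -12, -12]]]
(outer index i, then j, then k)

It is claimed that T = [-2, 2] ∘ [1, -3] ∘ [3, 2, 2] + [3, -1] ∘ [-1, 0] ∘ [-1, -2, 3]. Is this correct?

Yes

Reconstruct entrywise from the claimed factors. For example, T[1,0,1] = 2 and Σₗ aₗ[1]bₗ[0]cₗ[1] = (2)·(1)·(2) + (-1)·(-1)·(-2) = 2; checking all 12 entries, every one matches. The claim holds.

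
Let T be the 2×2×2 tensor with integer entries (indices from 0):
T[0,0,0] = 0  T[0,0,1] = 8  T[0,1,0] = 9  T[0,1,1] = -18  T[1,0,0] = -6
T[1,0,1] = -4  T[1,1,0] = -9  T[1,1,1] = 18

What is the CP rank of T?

2

Lower bound: the mode-2 unfolding of T (rows indexed by j, columns by (i,k) = (0,0), (0,1), (1,0), (1,1)) is [[0, 8, -6, -4], [9, -18, -9, 18]].
There the 2×2 minor on rows j ∈ {0, 1}, columns (i,k) ∈ {(0,0), (0,1)} is det [[0, 8], [9, -18]] = -72 ≠ 0, so this unfolding has rank ≥ 2; CP rank is at least every unfolding rank, so rank(T) ≥ 2. (Unfolding ranks only ever bound the CP rank from below — rank(T) can be strictly larger than all of them — so the matching upper bound has to come from an explicit 2-term decomposition.)
Upper bound — finding two terms. Write S_k = T[:,:,k] for the frontal slices: S₀ = [[0, 9], [-6, -9]], S₁ = [[8, -18], [-4, 18]].
If T = a₁ ⊗ b₁ ⊗ c₁ + a₂ ⊗ b₂ ⊗ c₂ then each S_k = c₁[k]·a₁b₁ᵀ + c₂[k]·a₂b₂ᵀ. S₀ and S₁ are linearly independent, so a₁b₁ᵀ and a₂b₂ᵀ must span the same plane of matrices: they are the rank-1 matrices of the form x·S₀ + y·S₁.
det(x·S₀ + y·S₁) is 54·x² − 144·xy + 72·y² = 18·(3·x − 2·y)(x − 2·y), vanishing at (x:y) = (2:3) and (2:1).
M₁ = 2·S₀ + 3·S₁ = [[24, -36], [-24, 36]] = 12·[1, -1][2, -3]ᵀ and M₂ = 2·S₀ + S₁ = [[8, 0], [-16, 0]] = 8·[1, -2][1, 0]ᵀ, so take a₁ = [1, -1], b₁ = [2, -3], a₂ = [1, -2], b₂ = [1, 0].
Each slice is an integer combination of E₁ = a₁b₁ᵀ and E₂ = a₂b₂ᵀ: S₀ = −3·E₁ + 6·E₂, S₁ = 6·E₁ − 4·E₂; reading off coefficients, c₁ = [-3, 6] and c₂ = [6, -4].
Hence T = [1, -1] ⊗ [2, -3] ⊗ [-3, 6] + [1, -2] ⊗ [1, 0] ⊗ [6, -4], so rank(T) ≤ 2.
These bounds meet, so rank(T) = 2.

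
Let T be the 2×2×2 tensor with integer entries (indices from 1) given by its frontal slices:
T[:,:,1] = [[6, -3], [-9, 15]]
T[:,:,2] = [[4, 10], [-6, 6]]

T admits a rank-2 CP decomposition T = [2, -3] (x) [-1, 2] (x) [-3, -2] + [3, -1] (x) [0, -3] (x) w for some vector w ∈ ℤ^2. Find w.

Subtract the known terms from T to get the rank-1 residual R = [3, -1] (x) [0, -3] (x) w, so R[i,j,k] = a[i]·b[j]·w[k]. Pick indices with nonzero a[1]·b[2] = (3)·(-3) = -9. Only the fibre through (1,2,·) is needed: R[1,2,:] = T[1,2,:] − Σₗ aₗ[1]bₗ[2]cₗ = [-3, 10] − (2)·(2)·[-3, -2] = [9, 18]. Then w[k] = R[1,2,k] / -9 for each k, giving w = [9, 18] / -9 = [-1, -2].

w = [-1, -2]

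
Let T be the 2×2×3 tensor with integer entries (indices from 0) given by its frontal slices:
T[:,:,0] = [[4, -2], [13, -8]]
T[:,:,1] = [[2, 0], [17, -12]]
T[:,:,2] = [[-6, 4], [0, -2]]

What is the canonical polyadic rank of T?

Lower bound: the mode-3 unfolding of T (rows indexed by k, columns by (i,j) = (0,0), (0,1), (1,0), (1,1)) is [[4, -2, 13, -8], [2, 0, 17, -12], [-6, 4, 0, -2]].
There the 3×3 minor on rows k ∈ {0, 1, 2}, columns (i,j) ∈ {(0,0), (0,1), (1,0)} is det [[4, -2, 13], [2, 0, 17], [-6, 4, 0]] = 36 ≠ 0, so this unfolding has rank ≥ 3; CP rank is at least every unfolding rank, so rank(T) ≥ 3. (Flattening ranks never certify an upper bound on CP rank; for that we must actually write T with 3 rank-1 terms.)
Upper bound: T is a sum of 3 rank-1 terms, T = [1, -2] ⊗ [1, -1] ⊗ [-2, -4, -2] + [1, 1] ⊗ [2, -1] ⊗ [4, 4, -2] + [2, -1] ⊗ [1, 0] ⊗ [-1, -1, 0] (one valid choice — decompositions are not unique — normalised so each a, b is primitive with positive first nonzero entry; check it by expanding all entries), so rank(T) ≤ 3.
These bounds meet, so rank(T) = 3.

3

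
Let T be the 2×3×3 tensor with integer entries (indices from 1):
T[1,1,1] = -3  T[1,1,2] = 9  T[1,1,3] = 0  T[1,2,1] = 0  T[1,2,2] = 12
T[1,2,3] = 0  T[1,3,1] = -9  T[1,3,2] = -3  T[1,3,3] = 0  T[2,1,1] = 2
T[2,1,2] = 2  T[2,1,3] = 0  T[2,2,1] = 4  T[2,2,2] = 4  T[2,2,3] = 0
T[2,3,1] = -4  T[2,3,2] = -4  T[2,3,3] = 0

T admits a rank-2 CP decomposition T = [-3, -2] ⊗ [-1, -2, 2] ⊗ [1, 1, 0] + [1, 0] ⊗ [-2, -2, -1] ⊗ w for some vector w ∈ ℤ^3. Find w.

w = [3, -3, 0]

Subtract the known terms from T to get the rank-1 residual R = [1, 0] ⊗ [-2, -2, -1] ⊗ w, so R[i,j,k] = a[i]·b[j]·w[k]. Pick indices with nonzero a[1]·b[1] = (1)·(-2) = -2. Only the fibre through (1,1,·) is needed: R[1,1,:] = T[1,1,:] − Σₗ aₗ[1]bₗ[1]cₗ = [-3, 9, 0] − (-3)·(-1)·[1, 1, 0] = [-6, 6, 0]. Then w[k] = R[1,1,k] / -2 for each k, giving w = [-6, 6, 0] / -2 = [3, -3, 0].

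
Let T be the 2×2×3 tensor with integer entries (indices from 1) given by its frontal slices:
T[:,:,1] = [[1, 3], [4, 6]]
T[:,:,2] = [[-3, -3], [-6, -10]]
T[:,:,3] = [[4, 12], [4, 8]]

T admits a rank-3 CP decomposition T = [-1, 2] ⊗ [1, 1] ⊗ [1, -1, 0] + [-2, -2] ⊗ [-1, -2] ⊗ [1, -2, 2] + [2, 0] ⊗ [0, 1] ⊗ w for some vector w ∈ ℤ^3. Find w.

w = [0, 2, 2]

Subtract the known terms from T to get the rank-1 residual R = [2, 0] ⊗ [0, 1] ⊗ w, so R[i,j,k] = a[i]·b[j]·w[k]. Pick indices with nonzero a[1]·b[2] = (2)·(1) = 2. Only the fibre through (1,2,·) is needed: R[1,2,:] = T[1,2,:] − Σₗ aₗ[1]bₗ[2]cₗ = [3, -3, 12] − (-1)·(1)·[1, -1, 0] − (-2)·(-2)·[1, -2, 2] = [0, 4, 4]. Then w[k] = R[1,2,k] / 2 for each k, giving w = [0, 4, 4] / 2 = [0, 2, 2].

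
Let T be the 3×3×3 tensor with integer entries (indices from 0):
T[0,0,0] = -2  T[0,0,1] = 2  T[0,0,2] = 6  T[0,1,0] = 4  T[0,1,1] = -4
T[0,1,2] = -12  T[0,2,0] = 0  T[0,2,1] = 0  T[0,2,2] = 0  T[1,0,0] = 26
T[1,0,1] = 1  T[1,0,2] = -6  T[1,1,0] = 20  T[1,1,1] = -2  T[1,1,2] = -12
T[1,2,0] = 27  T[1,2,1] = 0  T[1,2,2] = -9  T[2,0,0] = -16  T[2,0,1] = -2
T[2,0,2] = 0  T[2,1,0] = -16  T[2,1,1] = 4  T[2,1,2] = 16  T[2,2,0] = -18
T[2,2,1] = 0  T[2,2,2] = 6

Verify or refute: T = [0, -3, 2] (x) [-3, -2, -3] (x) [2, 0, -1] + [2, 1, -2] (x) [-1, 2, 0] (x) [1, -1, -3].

No

Reconstruct entry (1,0,0) from the claimed factors: Σₗ aₗ[1]bₗ[0]cₗ[0] = (-3)·(-3)·(2) + (1)·(-1)·(1) = 17, but T[1,0,0] = 26. The claim is false.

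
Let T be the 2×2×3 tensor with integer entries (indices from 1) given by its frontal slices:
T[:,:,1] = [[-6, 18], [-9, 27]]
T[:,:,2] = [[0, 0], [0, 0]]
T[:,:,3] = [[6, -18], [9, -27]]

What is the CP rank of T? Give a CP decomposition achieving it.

Lower bound: T ≠ 0 (e.g. T[1,1,1] = -6), so rank(T) ≥ 1.
Upper bound: if T = a ∘ b ∘ c then every fibre of T is a multiple of the corresponding factor, so read the factors off the fibres through the nonzero entry T[1,1,1] = -6.
The mode-1 fibre T[:,1,1] = [-6, -9] gives a = [2, 3] (primitive direction); the mode-2 fibre T[1,:,1] = [-6, 18] gives b = [1, -3]; then c[k] = T[1,1,k] / (a[1]·b[1]) = [-6, 0, 6] / 2 = [-3, 0, 3].
Expanding [2, 3] ∘ [1, -3] ∘ [-3, 0, 3] reproduces all 12 entries of T, so T = [2, 3] ∘ [1, -3] ∘ [-3, 0, 3] and rank(T) ≤ 1.
These bounds meet, so rank(T) = 1.
Check entry T[1,2,3] = -18: (2)·(-3)·(3) = -18.

rank(T) = 1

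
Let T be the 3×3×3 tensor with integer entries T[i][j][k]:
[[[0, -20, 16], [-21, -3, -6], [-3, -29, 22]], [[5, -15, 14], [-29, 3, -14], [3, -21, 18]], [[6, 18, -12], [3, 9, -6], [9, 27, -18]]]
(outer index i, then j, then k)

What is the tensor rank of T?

2

Lower bound: the mode-2 unfolding of T (rows indexed by j, columns by (i,k) = (0,0), (0,1), (0,2), (1,0), (1,1), (1,2), (2,0), (2,1), (2,2)) is [[0, -20, 16, 5, -15, 14, 6, 18, -12], [-21, -3, -6, -29, 3, -14, 3, 9, -6], [-3, -29, 22, 3, -21, 18, 9, 27, -18]].
There the 2×2 minor on rows j ∈ {0, 1}, columns (i,k) ∈ {(0,0), (0,1)} is det [[0, -20], [-21, -3]] = -420 ≠ 0, so this unfolding has rank ≥ 2; CP rank is at least every unfolding rank, so rank(T) ≥ 2. (Unfolding ranks only ever bound the CP rank from below — rank(T) can be strictly larger than all of them — so the matching upper bound has to come from an explicit 2-term decomposition.)
Upper bound — finding two terms. Write S_k = T[:,:,k] for the frontal slices: S₀ = [[0, -21, -3], [5, -29, 3], [6, 3, 9]], S₁ = [[-20, -3, -29], [-15, 3, -21], [18, 9, 27]], S₂ = [[16, -6, 22], [14, -14, 18], [-12, -6, -18]].
If T = a₁ ⊗ b₁ ⊗ c₁ + a₂ ⊗ b₂ ⊗ c₂ then each S_k = c₁[k]·a₁b₁ᵀ + c₂[k]·a₂b₂ᵀ. S₀ and S₁ are linearly independent, so a₁b₁ᵀ and a₂b₂ᵀ must span the same plane of matrices: they are the rank-1 matrices of the form x·S₀ + y·S₁.
The 2×2 minor of x·S₀ + y·S₁ on rows {0,1}, columns {0,1} is 105·x² + 280·xy − 105·y² = 35·(x + 3·y)(3·x − y), vanishing at (x:y) = (3:-1) and (1:3).
M₁ = 3·S₀ − S₁ = [[20, -60, 20], [30, -90, 30], [0, 0, 0]] = 10·(2, 3, 0)(1, -3, 1)ᵀ and M₂ = S₀ + 3·S₁ = [[-60, -30, -90], [-40, -20, -60], [60, 30, 90]] = (-10)·(3, 2, -3)(2, 1, 3)ᵀ, so take a₁ = (2, 3, 0), b₁ = (1, -3, 1), a₂ = (3, 2, -3), b₂ = (2, 1, 3).
Each slice is an integer combination of E₁ = a₁b₁ᵀ and E₂ = a₂b₂ᵀ: S₀ = 3·E₁ − E₂, S₁ = −E₁ − 3·E₂, S₂ = 2·E₁ + 2·E₂; reading off coefficients, c₁ = (3, -1, 2) and c₂ = (-1, -3, 2).
Hence T = (2, 3, 0) ⊗ (1, -3, 1) ⊗ (3, -1, 2) + (3, 2, -3) ⊗ (2, 1, 3) ⊗ (-1, -3, 2), so rank(T) ≤ 2.
These bounds meet, so rank(T) = 2.
Check entry T[2,1,1] = 9: (0)·(-3)·(-1) + (-3)·(1)·(-3) = 9.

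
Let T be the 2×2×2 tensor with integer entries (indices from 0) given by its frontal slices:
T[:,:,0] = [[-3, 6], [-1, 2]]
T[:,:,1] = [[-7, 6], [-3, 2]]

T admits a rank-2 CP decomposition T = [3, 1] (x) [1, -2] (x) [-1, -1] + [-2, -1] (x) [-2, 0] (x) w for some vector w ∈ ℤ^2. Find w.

Subtract the known terms from T to get the rank-1 residual R = [-2, -1] (x) [-2, 0] (x) w, so R[i,j,k] = a[i]·b[j]·w[k]. Pick indices with nonzero a[0]·b[0] = (-2)·(-2) = 4. Only the fibre through (0,0,·) is needed: R[0,0,:] = T[0,0,:] − Σₗ aₗ[0]bₗ[0]cₗ = [-3, -7] − (3)·(1)·[-1, -1] = [0, -4]. Then w[k] = R[0,0,k] / 4 for each k, giving w = [0, -4] / 4 = [0, -1].

w = [0, -1]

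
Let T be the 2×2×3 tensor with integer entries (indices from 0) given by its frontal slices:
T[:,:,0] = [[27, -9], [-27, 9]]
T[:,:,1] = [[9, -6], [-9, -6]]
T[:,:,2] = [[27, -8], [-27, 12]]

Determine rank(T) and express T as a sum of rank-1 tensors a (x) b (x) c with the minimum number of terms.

Lower bound: the mode-1 unfolding of T (rows indexed by i, columns by (j,k) = (0,0), (0,1), (0,2), (1,0), (1,1), (1,2)) is [[27, 9, 27, -9, -6, -8], [-27, -9, -27, 9, -6, 12]].
There the 2×2 minor on rows i ∈ {0, 1}, columns (j,k) ∈ {(0,0), (1,1)} is det [[27, -6], [-27, -6]] = -324 ≠ 0, so this unfolding has rank ≥ 2; CP rank is at least every unfolding rank, so rank(T) ≥ 2. (Flattening ranks never certify an upper bound on CP rank; for that we must actually write T with 2 rank-1 terms.)
Upper bound — finding two terms. Write S_k = T[:,:,k] for the frontal slices: S₀ = [[27, -9], [-27, 9]], S₁ = [[9, -6], [-9, -6]], S₂ = [[27, -8], [-27, 12]].
If T = a₁ (x) b₁ (x) c₁ + a₂ (x) b₂ (x) c₂ then each S_k = c₁[k]·a₁b₁ᵀ + c₂[k]·a₂b₂ᵀ. S₀ and S₁ are linearly independent, so a₁b₁ᵀ and a₂b₂ᵀ must span the same plane of matrices: they are the rank-1 matrices of the form x·S₀ + y·S₁.
det(x·S₀ + y·S₁) is −324·xy − 108·y² = (-108)·(y)(3·x + y), vanishing at (x:y) = (1:0) and (1:-3).
M₁ = S₀ = [[27, -9], [-27, 9]] = 9·[1, -1][3, -1]ᵀ and M₂ = S₀ − 3·S₁ = [[0, 9], [0, 27]] = 9·[1, 3][0, 1]ᵀ, so take a₁ = [1, -1], b₁ = [3, -1], a₂ = [1, 3], b₂ = [0, 1].
Each slice is an integer combination of E₁ = a₁b₁ᵀ and E₂ = a₂b₂ᵀ: S₀ = 9·E₁, S₁ = 3·E₁ − 3·E₂, S₂ = 9·E₁ + E₂; reading off coefficients, c₁ = [9, 3, 9] and c₂ = [0, -3, 1].
Hence T = [1, -1] (x) [3, -1] (x) [9, 3, 9] + [1, 3] (x) [0, 1] (x) [0, -3, 1], so rank(T) ≤ 2.
These bounds meet, so rank(T) = 2.

rank(T) = 2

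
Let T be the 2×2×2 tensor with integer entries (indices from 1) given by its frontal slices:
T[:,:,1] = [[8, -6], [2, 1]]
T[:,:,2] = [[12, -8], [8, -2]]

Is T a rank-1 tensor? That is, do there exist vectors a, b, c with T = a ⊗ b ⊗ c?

No

The mode-1 unfolding of T (rows indexed by i, columns by (j,k) = (1,1), (1,2), (2,1), (2,2)) is [[8, 12, -6, -8], [2, 8, 1, -2]].
There the 2×2 minor on rows i ∈ {1, 2}, columns (j,k) ∈ {(1,1), (1,2)} is det [[8, 12], [2, 8]] = 40 ≠ 0, so this unfolding has rank ≥ 2; CP rank is at least every unfolding rank, so rank(T) ≥ 2.
In particular rank(T) ≥ 2 > 1, so T is not rank-1.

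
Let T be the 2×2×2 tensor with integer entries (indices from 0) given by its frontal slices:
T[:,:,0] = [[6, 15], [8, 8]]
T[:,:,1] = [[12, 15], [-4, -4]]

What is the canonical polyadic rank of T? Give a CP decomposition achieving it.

Lower bound: the mode-3 unfolding of T (rows indexed by k, columns by (i,j) = (0,0), (0,1), (1,0), (1,1)) is [[6, 15, 8, 8], [12, 15, -4, -4]].
There the 2×2 minor on rows k ∈ {0, 1}, columns (i,j) ∈ {(0,0), (0,1)} is det [[6, 15], [12, 15]] = -90 ≠ 0, so this unfolding has rank ≥ 2; CP rank is at least every unfolding rank, so rank(T) ≥ 2. (Flattening ranks never certify an upper bound on CP rank; for that we must actually write T with 2 rank-1 terms.)
Upper bound — finding two terms. Write S_k = T[:,:,k] for the frontal slices: S₀ = [[6, 15], [8, 8]], S₁ = [[12, 15], [-4, -4]].
If T = a₁ ⊗ b₁ ⊗ c₁ + a₂ ⊗ b₂ ⊗ c₂ then each S_k = c₁[k]·a₁b₁ᵀ + c₂[k]·a₂b₂ᵀ. S₀ and S₁ are linearly independent, so a₁b₁ᵀ and a₂b₂ᵀ must span the same plane of matrices: they are the rank-1 matrices of the form x·S₀ + y·S₁.
det(x·S₀ + y·S₁) is −72·x² + 12·xy + 12·y² = (-12)·(2·x − y)(3·x + y), vanishing at (x:y) = (1:2) and (1:-3).
M₁ = S₀ + 2·S₁ = [[30, 45], [0, 0]] = 15·[1, 0][2, 3]ᵀ and M₂ = S₀ − 3·S₁ = [[-30, -30], [20, 20]] = (-10)·[3, -2][1, 1]ᵀ, so take a₁ = [1, 0], b₁ = [2, 3], a₂ = [3, -2], b₂ = [1, 1].
Each slice is an integer combination of E₁ = a₁b₁ᵀ and E₂ = a₂b₂ᵀ: S₀ = 9·E₁ − 4·E₂, S₁ = 3·E₁ + 2·E₂; reading off coefficients, c₁ = [9, 3] and c₂ = [-4, 2].
Hence T = [1, 0] ⊗ [2, 3] ⊗ [9, 3] + [3, -2] ⊗ [1, 1] ⊗ [-4, 2], so rank(T) ≤ 2.
These bounds meet, so rank(T) = 2.

rank(T) = 2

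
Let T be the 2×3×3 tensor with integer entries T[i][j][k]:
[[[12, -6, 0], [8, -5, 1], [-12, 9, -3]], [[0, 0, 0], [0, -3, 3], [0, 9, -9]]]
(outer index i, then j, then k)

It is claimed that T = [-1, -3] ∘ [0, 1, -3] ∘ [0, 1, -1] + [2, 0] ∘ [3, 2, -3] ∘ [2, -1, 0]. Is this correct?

Yes

Reconstruct entrywise from the claimed factors. For example, T[1,2,1] = 9 and Σₗ aₗ[1]bₗ[2]cₗ[1] = (-3)·(-3)·(1) + (0)·(-3)·(-1) = 9; checking all 18 entries, every one matches. The claim holds.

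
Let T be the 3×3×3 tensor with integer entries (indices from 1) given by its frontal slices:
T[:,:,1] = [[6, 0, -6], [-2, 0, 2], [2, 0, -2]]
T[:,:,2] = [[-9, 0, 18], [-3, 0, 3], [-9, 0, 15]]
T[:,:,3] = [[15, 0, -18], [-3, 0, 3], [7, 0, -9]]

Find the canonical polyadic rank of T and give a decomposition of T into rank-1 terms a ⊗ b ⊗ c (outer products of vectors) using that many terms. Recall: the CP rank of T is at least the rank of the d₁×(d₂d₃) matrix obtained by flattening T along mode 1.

Lower bound: the mode-2 unfolding of T (rows indexed by j, columns by (i,k) = (1,1), (1,2), (1,3), (2,1), (2,2), (2,3), (3,1), (3,2), (3,3)) is [[6, -9, 15, -2, -3, -3, 2, -9, 7], [0, 0, 0, 0, 0, 0, 0, 0, 0], [-6, 18, -18, 2, 3, 3, -2, 15, -9]].
There the 2×2 minor on rows j ∈ {1, 3}, columns (i,k) ∈ {(1,1), (1,2)} is det [[6, -9], [-6, 18]] = 54 ≠ 0, so this unfolding has rank ≥ 2; CP rank is at least every unfolding rank, so rank(T) ≥ 2. (This is only a lower bound: in general the CP rank may exceed every unfolding rank, so we still need to exhibit 2 rank-1 terms summing to T.)
Upper bound — finding two terms. Write S_k = T[:,:,k] for the frontal slices: S₁ = [[6, 0, -6], [-2, 0, 2], [2, 0, -2]], S₂ = [[-9, 0, 18], [-3, 0, 3], [-9, 0, 15]], S₃ = [[15, 0, -18], [-3, 0, 3], [7, 0, -9]].
If T = a₁ ⊗ b₁ ⊗ c₁ + a₂ ⊗ b₂ ⊗ c₂ then each S_k = c₁[k]·a₁b₁ᵀ + c₂[k]·a₂b₂ᵀ. S₁ and S₂ are linearly independent, so a₁b₁ᵀ and a₂b₂ᵀ must span the same plane of matrices: they are the rank-1 matrices of the form x·S₁ + y·S₂.
The 2×2 minor of x·S₁ + y·S₂ on rows {1,2}, columns {1,3} is 18·xy + 27·y² = 9·(2·x + 3·y)(y), vanishing at (x:y) = (3:-2) and (1:0).
M₁ = 3·S₁ − 2·S₂ = [[36, 0, -54], [0, 0, 0], [24, 0, -36]] = 6·[3, 0, 2][2, 0, -3]ᵀ and M₂ = S₁ = [[6, 0, -6], [-2, 0, 2], [2, 0, -2]] = 2·[3, -1, 1][1, 0, -1]ᵀ, so take a₁ = [3, 0, 2], b₁ = [2, 0, -3], a₂ = [3, -1, 1], b₂ = [1, 0, -1].
Each slice is an integer combination of E₁ = a₁b₁ᵀ and E₂ = a₂b₂ᵀ: S₁ = 2·E₂, S₂ = −3·E₁ + 3·E₂, S₃ = E₁ + 3·E₂; reading off coefficients, c₁ = [0, -3, 1] and c₂ = [2, 3, 3].
Hence T = [3, 0, 2] ⊗ [2, 0, -3] ⊗ [0, -3, 1] + [3, -1, 1] ⊗ [1, 0, -1] ⊗ [2, 3, 3], so rank(T) ≤ 2.
These bounds meet, so rank(T) = 2.

rank(T) = 2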